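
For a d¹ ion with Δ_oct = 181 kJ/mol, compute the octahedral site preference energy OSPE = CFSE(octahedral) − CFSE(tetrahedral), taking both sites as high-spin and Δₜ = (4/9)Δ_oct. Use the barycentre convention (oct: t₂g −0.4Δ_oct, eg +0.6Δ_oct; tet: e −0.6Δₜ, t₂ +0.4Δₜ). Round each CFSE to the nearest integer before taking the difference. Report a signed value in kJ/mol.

-24

In an octahedral site d¹ (HS) is t₂g¹ eg⁰, giving CFSE(oct) = -0.4Δ_oct = -72 kJ/mol.
In a tetrahedral site the filling is e¹ t₂⁰: CFSE(tet) = -0.6Δₜ = -0.6 × (4/9)(181) = -48 kJ/mol.
OSPE = -72 − (-48) = -24 kJ/mol.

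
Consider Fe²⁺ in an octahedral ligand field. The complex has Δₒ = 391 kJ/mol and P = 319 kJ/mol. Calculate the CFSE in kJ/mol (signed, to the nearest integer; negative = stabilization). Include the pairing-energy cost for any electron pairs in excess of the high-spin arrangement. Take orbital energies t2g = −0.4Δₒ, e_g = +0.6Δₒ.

Fe sits in group 8; removing 2 electrons leaves Fe²⁺ with 8 − 2 = 6 d electrons.
Since Δₒ = 391 kJ/mol > P = 319 kJ/mol, the complex adopts the low-spin configuration.
Configuration: t2g^6 e_g^0.
Orbital CFSE = -2.4Δₒ = -2.4 × 391 = -938 kJ/mol.
Excess pairs vs high-spin: 3 − 1 = 2; pairing cost = +638 kJ/mol.
Net CFSE = -938 + 638 = -300 kJ/mol.

-300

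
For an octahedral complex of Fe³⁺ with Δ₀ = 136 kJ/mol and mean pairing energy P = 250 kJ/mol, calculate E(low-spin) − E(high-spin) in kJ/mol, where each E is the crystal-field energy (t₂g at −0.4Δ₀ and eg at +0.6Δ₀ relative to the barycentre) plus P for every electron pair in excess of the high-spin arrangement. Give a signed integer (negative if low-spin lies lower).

228

Group 8 minus oxidation state +3 gives a d⁵ configuration for Fe³⁺.
High-spin: t₂g³ eg², CFSE = 0.0Δ₀ = 0 kJ/mol.
Low-spin t₂g⁵ eg⁰ gives -2.0Δ₀ = -272 kJ/mol, but forming 2 extra pairs costs 2P = 500 kJ/mol, so E(LS) = -272 + 500 = 228 kJ/mol.
E(LS) − E(HS) = 228 − (0) = 228 kJ/mol.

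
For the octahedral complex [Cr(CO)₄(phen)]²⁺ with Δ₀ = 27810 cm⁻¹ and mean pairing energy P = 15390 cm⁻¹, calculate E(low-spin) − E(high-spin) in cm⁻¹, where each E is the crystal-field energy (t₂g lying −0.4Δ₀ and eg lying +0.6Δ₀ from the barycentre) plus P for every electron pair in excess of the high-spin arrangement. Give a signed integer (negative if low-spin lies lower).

Ligand charges: 4×(+0) from CO and 1×(+0) from phen sum to +0; with overall charge +2, Cr is +2.
Cr is in group 6, so Cr²⁺ is d⁴ (6 − 2 = 4).
High-spin d⁴ fills as t₂g³ eg¹ with CFSE 3(−0.4) + 1(+0.6) = -0.6Δ₀ = -16686 cm⁻¹.
For low-spin the configuration is t₂g⁴ eg⁰: orbital energy -1.6 × 27810 = -44496 cm⁻¹, and 1 additional pair relative to high-spin adds 15390 cm⁻¹, giving -29106 cm⁻¹.
Thus E(LS) − E(HS) = -12420 cm⁻¹.

-12420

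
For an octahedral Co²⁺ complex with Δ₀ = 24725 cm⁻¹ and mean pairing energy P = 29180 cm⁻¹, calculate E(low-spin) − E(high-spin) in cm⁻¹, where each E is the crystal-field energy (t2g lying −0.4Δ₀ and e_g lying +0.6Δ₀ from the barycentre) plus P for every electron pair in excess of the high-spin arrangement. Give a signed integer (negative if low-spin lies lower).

4455

Co sits in group 9; removing 2 electrons leaves Co²⁺ with 9 − 2 = 7 d electrons.
In the high-spin limit (t2g^5 e_g^2) the orbital term is -0.8Δ₀ = -19780 cm⁻¹, with no excess pairing.
For low-spin the configuration is t2g^6 e_g^1: orbital energy -1.8 × 24725 = -44505 cm⁻¹, and 1 additional pair relative to high-spin adds 29180 cm⁻¹, giving -15325 cm⁻¹.
Thus E(LS) − E(HS) = 4455 cm⁻¹.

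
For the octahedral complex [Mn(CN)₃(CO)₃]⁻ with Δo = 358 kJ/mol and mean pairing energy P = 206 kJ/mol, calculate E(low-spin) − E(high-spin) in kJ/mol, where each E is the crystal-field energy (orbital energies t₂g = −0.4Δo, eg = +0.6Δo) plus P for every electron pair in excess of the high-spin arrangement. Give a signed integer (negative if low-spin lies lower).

-304

Ligand charges: 3×(-1) from CN⁻ and 3×(+0) from CO sum to -3; with overall charge -1, Mn is +2.
Mn is in group 7, so Mn²⁺ is d⁵ (7 − 2 = 5).
High-spin d⁵ fills as t₂g³ eg² with CFSE 3(−0.4) + 2(+0.6) = 0.0Δo = 0 kJ/mol.
Low-spin: t₂g⁵ eg⁰, orbital CFSE = -2.0Δo = -716 kJ/mol; plus 2 excess pairs × P = +412 kJ/mol; total -304 kJ/mol.
Thus E(LS) − E(HS) = -304 kJ/mol.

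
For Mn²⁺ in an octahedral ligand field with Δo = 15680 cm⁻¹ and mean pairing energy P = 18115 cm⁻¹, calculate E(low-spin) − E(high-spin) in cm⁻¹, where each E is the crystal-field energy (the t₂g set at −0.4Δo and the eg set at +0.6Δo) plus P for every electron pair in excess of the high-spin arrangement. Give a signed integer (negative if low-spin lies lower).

Mn sits in group 7; removing 2 electrons leaves Mn²⁺ with 7 − 2 = 5 d electrons.
High-spin d⁵ fills as t₂g³ eg² with CFSE 3(−0.4) + 2(+0.6) = 0.0Δo = 0 cm⁻¹.
For low-spin the configuration is t₂g⁵ eg⁰: orbital energy -2.0 × 15680 = -31360 cm⁻¹, and 2 additional pairs relative to high-spin add 36230 cm⁻¹, giving 4870 cm⁻¹.
E(LS) − E(HS) = 4870 − (0) = 4870 cm⁻¹.

4870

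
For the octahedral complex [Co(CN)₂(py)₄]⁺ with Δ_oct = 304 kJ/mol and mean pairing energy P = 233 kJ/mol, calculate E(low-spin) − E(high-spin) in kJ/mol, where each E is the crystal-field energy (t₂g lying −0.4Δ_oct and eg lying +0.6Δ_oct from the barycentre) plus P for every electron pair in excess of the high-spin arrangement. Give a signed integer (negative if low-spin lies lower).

Ligand charges: 2×(-1) from CN⁻ and 4×(+0) from py sum to -2; with overall charge +1, Co is +3.
Co sits in group 9; removing 3 electrons leaves Co³⁺ with 9 − 3 = 6 d electrons.
High-spin d⁶ fills as t₂g⁴ eg² with CFSE 4(−0.4) + 2(+0.6) = -0.4Δ_oct = -122 kJ/mol.
Low-spin t₂g⁶ eg⁰ gives -2.4Δ_oct = -730 kJ/mol, but forming 2 extra pairs costs 2P = 466 kJ/mol, so E(LS) = -730 + 466 = -264 kJ/mol.
Thus E(LS) − E(HS) = -142 kJ/mol.

-142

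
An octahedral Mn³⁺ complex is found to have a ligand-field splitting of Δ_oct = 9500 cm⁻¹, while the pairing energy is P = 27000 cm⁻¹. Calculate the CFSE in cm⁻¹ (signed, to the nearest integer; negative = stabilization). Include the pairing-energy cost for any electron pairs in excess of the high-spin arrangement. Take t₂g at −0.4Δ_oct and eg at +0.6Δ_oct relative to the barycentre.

Group 7 minus oxidation state +3 gives a d⁴ configuration for Mn³⁺.
Δ_oct < P, so pairing is avoided: the ground state is high-spin.
Filling d⁴ accordingly: t₂g³ eg¹.
Orbital CFSE = -0.6Δ_oct = -0.6 × 9500 = -5700 cm⁻¹.
High-spin has no excess pairs, so no pairing correction applies.

-5700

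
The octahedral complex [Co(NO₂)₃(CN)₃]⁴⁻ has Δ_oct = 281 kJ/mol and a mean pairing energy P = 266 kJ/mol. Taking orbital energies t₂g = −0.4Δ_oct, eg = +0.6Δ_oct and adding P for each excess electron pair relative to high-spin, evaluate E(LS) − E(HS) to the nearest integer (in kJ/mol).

Ligand charges: 3×(-1) from NO₂⁻ and 3×(-1) from CN⁻ sum to -6; with overall charge -4, Co is +2.
Co is in group 9, so Co²⁺ is d⁷ (9 − 2 = 7).
High-spin: t₂g⁵ eg², CFSE = -0.8Δ_oct = -225 kJ/mol.
Low-spin t₂g⁶ eg¹ gives -1.8Δ_oct = -506 kJ/mol, but forming 1 extra pair costs 1P = 266 kJ/mol, so E(LS) = -506 + 266 = -240 kJ/mol.
The difference is -240 − (-225) = -15 kJ/mol, so low-spin lies lower.

-15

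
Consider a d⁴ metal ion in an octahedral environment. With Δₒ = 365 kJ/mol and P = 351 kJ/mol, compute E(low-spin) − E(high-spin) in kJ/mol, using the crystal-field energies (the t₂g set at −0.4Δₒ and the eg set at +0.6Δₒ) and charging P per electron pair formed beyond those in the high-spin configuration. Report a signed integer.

-14

High-spin d⁴ fills as t₂g³ eg¹ with CFSE 3(−0.4) + 1(+0.6) = -0.6Δₒ = -219 kJ/mol.
For low-spin the configuration is t₂g⁴ eg⁰: orbital energy -1.6 × 365 = -584 kJ/mol, and 1 additional pair relative to high-spin adds 351 kJ/mol, giving -233 kJ/mol.
The difference is -233 − (-219) = -14 kJ/mol, so low-spin lies lower.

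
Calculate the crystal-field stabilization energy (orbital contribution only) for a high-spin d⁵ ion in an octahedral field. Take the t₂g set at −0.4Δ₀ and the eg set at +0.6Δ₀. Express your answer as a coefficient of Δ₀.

0.0 Δ₀

Configuration: t₂g³ eg².
CFSE = 3(-0.4Δ₀) + 2(0.6Δ₀) = -1.2Δ₀ + 1.2Δ₀ = 0.0Δ₀.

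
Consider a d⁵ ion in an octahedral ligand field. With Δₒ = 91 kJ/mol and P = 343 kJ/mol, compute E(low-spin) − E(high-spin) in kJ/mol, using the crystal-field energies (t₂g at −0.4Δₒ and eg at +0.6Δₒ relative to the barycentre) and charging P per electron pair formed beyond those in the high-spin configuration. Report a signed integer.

504

High-spin: t₂g³ eg², CFSE = 0.0Δₒ = 0 kJ/mol.
Low-spin: t₂g⁵ eg⁰, orbital CFSE = -2.0Δₒ = -182 kJ/mol; plus 2 excess pairs × P = +686 kJ/mol; total 504 kJ/mol.
The difference is 504 − (0) = 504 kJ/mol, so high-spin lies lower.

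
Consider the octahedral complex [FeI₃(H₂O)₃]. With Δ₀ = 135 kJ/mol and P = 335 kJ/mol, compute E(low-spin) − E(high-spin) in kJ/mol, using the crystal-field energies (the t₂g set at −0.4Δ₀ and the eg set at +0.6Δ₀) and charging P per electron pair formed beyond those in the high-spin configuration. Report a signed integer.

400

Ligand charges: 3×(-1) from I⁻ and 3×(+0) from H₂O sum to -3; with overall charge +0, Fe is +3.
Fe³⁺: group 8, so d-count = 8 − 3 = 5.
In the high-spin limit (t₂g³ eg²) the orbital term is 0.0Δ₀ = 0 kJ/mol, with no excess pairing.
For low-spin the configuration is t₂g⁵ eg⁰: orbital energy -2.0 × 135 = -270 kJ/mol, and 2 additional pairs relative to high-spin add 670 kJ/mol, giving 400 kJ/mol.
The difference is 400 − (0) = 400 kJ/mol, so high-spin lies lower.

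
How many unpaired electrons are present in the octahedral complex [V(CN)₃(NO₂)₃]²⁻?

Ligand charges: 3×(-1) from CN⁻ and 3×(-1) from NO₂⁻ sum to -6; with overall charge -2, V is +4.
V⁴⁺: group 5, so d-count = 5 − 4 = 1.
Configuration: t₂g¹ eg⁰, giving 1 unpaired electron.

1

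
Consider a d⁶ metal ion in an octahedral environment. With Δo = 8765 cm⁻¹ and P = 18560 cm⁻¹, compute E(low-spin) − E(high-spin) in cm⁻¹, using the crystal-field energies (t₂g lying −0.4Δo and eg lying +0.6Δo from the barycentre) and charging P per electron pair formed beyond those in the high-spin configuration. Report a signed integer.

19590

High-spin: t₂g⁴ eg², CFSE = -0.4Δo = -3506 cm⁻¹.
Low-spin t₂g⁶ eg⁰ gives -2.4Δo = -21036 cm⁻¹, but forming 2 extra pairs costs 2P = 37120 cm⁻¹, so E(LS) = -21036 + 37120 = 16084 cm⁻¹.
The difference is 16084 − (-3506) = 19590 cm⁻¹, so high-spin lies lower.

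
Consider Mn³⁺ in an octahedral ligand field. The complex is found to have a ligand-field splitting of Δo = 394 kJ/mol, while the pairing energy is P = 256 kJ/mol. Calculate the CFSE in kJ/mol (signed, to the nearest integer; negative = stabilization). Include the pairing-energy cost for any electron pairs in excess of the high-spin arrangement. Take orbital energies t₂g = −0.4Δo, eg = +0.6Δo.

-374

Mn is in group 7, so Mn³⁺ is d⁴ (7 − 3 = 4).
With Δo > P the complex is low-spin.
That gives t₂g⁴ eg⁰.
Orbital CFSE = -1.6Δo = -1.6 × 394 = -630 kJ/mol.
Excess pairs vs high-spin: 1 − 0 = 1; pairing cost = +256 kJ/mol.
Net CFSE = -630 + 256 = -374 kJ/mol.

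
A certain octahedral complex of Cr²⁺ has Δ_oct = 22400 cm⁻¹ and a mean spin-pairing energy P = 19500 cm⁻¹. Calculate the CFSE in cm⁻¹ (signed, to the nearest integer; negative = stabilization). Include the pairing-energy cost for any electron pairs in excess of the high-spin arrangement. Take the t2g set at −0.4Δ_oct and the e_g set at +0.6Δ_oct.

-16340

Cr is in group 6, so Cr²⁺ is d⁴ (6 − 2 = 4).
Here Δ_oct > P (22400 > 19500), so the low-spin state is favoured.
That gives t2g^4 e_g^0.
Orbital CFSE = -1.6Δ_oct = -1.6 × 22400 = -35840 cm⁻¹.
Excess pairs vs high-spin: 1 − 0 = 1; pairing cost = +19500 cm⁻¹.
Net CFSE = -35840 + 19500 = -16340 cm⁻¹.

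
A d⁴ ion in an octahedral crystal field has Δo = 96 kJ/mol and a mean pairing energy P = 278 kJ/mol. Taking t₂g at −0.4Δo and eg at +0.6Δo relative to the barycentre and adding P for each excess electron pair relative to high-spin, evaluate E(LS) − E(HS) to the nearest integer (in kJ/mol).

High-spin: t₂g³ eg¹, CFSE = -0.6Δo = -58 kJ/mol.
Low-spin t₂g⁴ eg⁰ gives -1.6Δo = -154 kJ/mol, but forming 1 extra pair costs 1P = 278 kJ/mol, so E(LS) = -154 + 278 = 124 kJ/mol.
E(LS) − E(HS) = 124 − (-58) = 182 kJ/mol.

182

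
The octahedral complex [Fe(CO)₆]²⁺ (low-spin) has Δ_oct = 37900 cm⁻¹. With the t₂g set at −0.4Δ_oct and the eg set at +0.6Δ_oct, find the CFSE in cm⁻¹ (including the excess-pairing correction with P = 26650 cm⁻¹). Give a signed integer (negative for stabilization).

CO is neutral, so the +2 overall charge sits on Fe: oxidation state +2.
Fe²⁺: group 8, so d-count = 8 − 2 = 6.
The d⁶ electrons fill as t₂g⁶ eg⁰.
The orbital stabilization is -2.4Δ_oct = -2.4 × 37900 = -90960 cm⁻¹.
High-spin d⁶ would be t₂g⁴ eg² with 1 pair; low-spin has 3, so 2 excess pairs cost +2P = +53300 cm⁻¹.
Combining: -90960 + 53300 = -37660 cm⁻¹.

-37660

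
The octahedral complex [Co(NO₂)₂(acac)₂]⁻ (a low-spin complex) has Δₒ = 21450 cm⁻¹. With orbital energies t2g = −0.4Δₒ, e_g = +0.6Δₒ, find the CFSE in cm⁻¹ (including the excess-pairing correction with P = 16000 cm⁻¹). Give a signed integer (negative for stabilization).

Ligand charges: 2×(-1) from NO₂⁻ and 2×(-1) from acac⁻ sum to -4; with overall charge -1, Co is +3.
Co is in group 9, so Co³⁺ is d⁶ (9 − 3 = 6).
Configuration: t2g^6 e_g^0.
The orbital stabilization is -2.4Δₒ = -2.4 × 21450 = -51480 cm⁻¹.
Relative to high-spin t2g^4 e_g^2 (1 paired), the low-spin configuration has 2 additional pairs, contributing +2 × 16000 = +32000 cm⁻¹.
Overall CFSE = -51480 + 32000 = -19480 cm⁻¹.

-19480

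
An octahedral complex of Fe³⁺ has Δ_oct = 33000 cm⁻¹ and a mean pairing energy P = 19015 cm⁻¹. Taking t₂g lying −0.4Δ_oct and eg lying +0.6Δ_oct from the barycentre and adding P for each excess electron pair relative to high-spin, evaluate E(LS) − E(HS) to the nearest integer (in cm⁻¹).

-27970

Fe is in group 8, so Fe³⁺ is d⁵ (8 − 3 = 5).
High-spin d⁵ fills as t₂g³ eg² with CFSE 3(−0.4) + 2(+0.6) = 0.0Δ_oct = 0 cm⁻¹.
For low-spin the configuration is t₂g⁵ eg⁰: orbital energy -2.0 × 33000 = -66000 cm⁻¹, and 2 additional pairs relative to high-spin add 38030 cm⁻¹, giving -27970 cm⁻¹.
The difference is -27970 − (0) = -27970 cm⁻¹, so low-spin lies lower.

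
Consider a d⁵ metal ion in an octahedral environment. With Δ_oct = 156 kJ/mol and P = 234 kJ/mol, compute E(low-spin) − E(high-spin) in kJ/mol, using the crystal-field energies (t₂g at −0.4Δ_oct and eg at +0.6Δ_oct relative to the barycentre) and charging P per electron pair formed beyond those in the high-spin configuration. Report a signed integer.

High-spin d⁵ fills as t₂g³ eg² with CFSE 3(−0.4) + 2(+0.6) = 0.0Δ_oct = 0 kJ/mol.
Low-spin t₂g⁵ eg⁰ gives -2.0Δ_oct = -312 kJ/mol, but forming 2 extra pairs costs 2P = 468 kJ/mol, so E(LS) = -312 + 468 = 156 kJ/mol.
E(LS) − E(HS) = 156 − (0) = 156 kJ/mol.

156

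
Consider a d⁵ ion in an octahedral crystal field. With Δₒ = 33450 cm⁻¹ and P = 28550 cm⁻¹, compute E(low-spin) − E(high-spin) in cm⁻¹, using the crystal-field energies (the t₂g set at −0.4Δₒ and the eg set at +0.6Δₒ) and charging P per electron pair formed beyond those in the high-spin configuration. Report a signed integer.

High-spin: t₂g³ eg², CFSE = 0.0Δₒ = 0 cm⁻¹.
Low-spin: t₂g⁵ eg⁰, orbital CFSE = -2.0Δₒ = -66900 cm⁻¹; plus 2 excess pairs × P = +57100 cm⁻¹; total -9800 cm⁻¹.
E(LS) − E(HS) = -9800 − (0) = -9800 cm⁻¹.

-9800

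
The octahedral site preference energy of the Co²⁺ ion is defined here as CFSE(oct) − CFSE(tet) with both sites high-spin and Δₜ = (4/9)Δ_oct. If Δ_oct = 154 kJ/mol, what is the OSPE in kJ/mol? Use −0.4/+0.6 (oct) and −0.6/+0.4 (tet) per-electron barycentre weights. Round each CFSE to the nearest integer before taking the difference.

-41

Group 9 minus oxidation state +2 gives a d⁷ configuration for Co²⁺.
In an octahedral site d⁷ (HS) is t₂g⁵ eg², giving CFSE(oct) = -0.8Δ_oct = -123 kJ/mol.
Tetrahedral e⁴ t₂³ gives -1.2Δₜ = -1.2 × (4/9) × 154 = -82 kJ/mol.
OSPE = -123 − (-82) = -41 kJ/mol.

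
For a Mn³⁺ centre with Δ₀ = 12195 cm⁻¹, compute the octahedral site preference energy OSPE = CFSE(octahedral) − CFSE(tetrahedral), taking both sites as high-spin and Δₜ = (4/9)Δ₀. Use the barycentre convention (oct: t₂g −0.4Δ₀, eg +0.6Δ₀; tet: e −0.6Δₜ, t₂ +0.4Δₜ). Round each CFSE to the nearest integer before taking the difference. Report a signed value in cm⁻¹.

Mn³⁺: group 7, so d-count = 7 − 3 = 4.
Octahedral (high-spin): t₂g³ eg¹, CFSE = 3(−0.4) + 1(+0.6) = -0.6Δ₀ = -0.6 × 12195 = -7317 cm⁻¹.
In a tetrahedral site the filling is e² t₂²: CFSE(tet) = -0.4Δₜ = -0.4 × (4/9)(12195) = -2168 cm⁻¹.
OSPE = -7317 − (-2168) = -5149 cm⁻¹.

-5149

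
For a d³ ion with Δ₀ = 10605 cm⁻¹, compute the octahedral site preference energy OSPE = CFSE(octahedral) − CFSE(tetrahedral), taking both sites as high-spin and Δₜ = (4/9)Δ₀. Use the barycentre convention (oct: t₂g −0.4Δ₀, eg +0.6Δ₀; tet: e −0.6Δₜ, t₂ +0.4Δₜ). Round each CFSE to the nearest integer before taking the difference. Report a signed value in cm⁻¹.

In an octahedral site d³ (HS) is t₂g³ eg⁰, giving CFSE(oct) = -1.2Δ₀ = -12726 cm⁻¹.
In a tetrahedral site the filling is e² t₂¹: CFSE(tet) = -0.8Δₜ = -0.8 × (4/9)(10605) = -3771 cm⁻¹.
OSPE = -12726 − (-3771) = -8955 cm⁻¹.

-8955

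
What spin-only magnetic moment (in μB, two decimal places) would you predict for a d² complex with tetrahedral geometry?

2.83 μB

With tetrahedral geometry the complex is necessarily high-spin.
Configuration: e² t₂⁰ → 2 unpaired electrons.
μ(spin-only) = √[2(2+2)] = √8 ≈ 2.83 μB.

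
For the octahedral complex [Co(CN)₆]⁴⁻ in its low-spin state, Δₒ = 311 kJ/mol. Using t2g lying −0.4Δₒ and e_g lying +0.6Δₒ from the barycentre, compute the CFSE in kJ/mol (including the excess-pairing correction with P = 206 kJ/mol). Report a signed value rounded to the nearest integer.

-354

Each CN⁻ contributes -1; 6 × (-1) = -6. With overall charge -4, Co is in the +2 oxidation state.
Co sits in group 9; removing 2 electrons leaves Co²⁺ with 9 − 2 = 7 d electrons.
Configuration: t2g^6 e_g^1.
Orbital CFSE = 6(-0.4) + 1(0.6) = -1.8Δₒ = -1.8 × 311 = -560 kJ/mol.
Pairing penalty: 3 pairs vs 2 in the high-spin reference → 1 extra × P = 206 kJ/mol.
Combining: -560 + 206 = -354 kJ/mol.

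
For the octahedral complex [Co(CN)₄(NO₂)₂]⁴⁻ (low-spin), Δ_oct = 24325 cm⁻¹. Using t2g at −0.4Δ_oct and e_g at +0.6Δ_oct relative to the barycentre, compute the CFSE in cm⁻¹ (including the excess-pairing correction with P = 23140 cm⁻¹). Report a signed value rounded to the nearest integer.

-20645

Ligand charges: 4×(-1) from CN⁻ and 2×(-1) from NO₂⁻ sum to -6; with overall charge -4, Co is +2.
Co is in group 9, so Co²⁺ is d⁷ (9 − 2 = 7).
Configuration: t2g^6 e_g^1.
CFSE(orbital) = 6×(-0.4Δ_oct) + 1×(0.6Δ_oct) = -1.8Δ_oct; with Δ_oct = 24325 cm⁻¹ that is -43785 cm⁻¹.
High-spin d⁷ would be t2g^5 e_g^2 with 2 pairs; low-spin has 3, so 1 excess pair costs +1P = +23140 cm⁻¹.
Combining: -43785 + 23140 = -20645 cm⁻¹.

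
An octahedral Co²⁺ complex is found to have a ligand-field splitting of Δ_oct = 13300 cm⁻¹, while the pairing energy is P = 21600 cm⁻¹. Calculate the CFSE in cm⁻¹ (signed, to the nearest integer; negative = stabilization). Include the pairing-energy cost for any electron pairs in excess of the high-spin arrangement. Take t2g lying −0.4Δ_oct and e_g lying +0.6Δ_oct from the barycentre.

-10640

Co is in group 9, so Co²⁺ is d⁷ (9 − 2 = 7).
Here Δ_oct < P (13300 < 21600), so the high-spin state is favoured.
Configuration: t2g^5 e_g^2.
Orbital CFSE = -0.8Δ_oct = -0.8 × 13300 = -10640 cm⁻¹.
High-spin has no excess pairs, so no pairing correction applies.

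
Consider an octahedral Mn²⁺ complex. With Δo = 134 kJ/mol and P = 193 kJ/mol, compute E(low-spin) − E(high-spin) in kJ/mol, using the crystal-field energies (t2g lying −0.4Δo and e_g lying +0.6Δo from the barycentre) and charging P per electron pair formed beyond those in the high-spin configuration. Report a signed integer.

Group 7 minus oxidation state +2 gives a d⁵ configuration for Mn²⁺.
In the high-spin limit (t2g^3 e_g^2) the orbital term is 0.0Δo = 0 kJ/mol, with no excess pairing.
Low-spin: t2g^5 e_g^0, orbital CFSE = -2.0Δo = -268 kJ/mol; plus 2 excess pairs × P = +386 kJ/mol; total 118 kJ/mol.
E(LS) − E(HS) = 118 − (0) = 118 kJ/mol.

118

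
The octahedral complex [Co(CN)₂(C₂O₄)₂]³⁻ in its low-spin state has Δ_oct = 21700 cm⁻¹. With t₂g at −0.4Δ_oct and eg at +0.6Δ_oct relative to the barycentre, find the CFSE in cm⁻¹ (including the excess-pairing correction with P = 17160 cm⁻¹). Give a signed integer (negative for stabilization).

-17760

Ligand charges: 2×(-1) from CN⁻ and 2×(-2) from C₂O₄²⁻ sum to -6; with overall charge -3, Co is +3.
Co is in group 9, so Co³⁺ is d⁶ (9 − 3 = 6).
The d⁶ electrons fill as t₂g⁶ eg⁰.
The orbital stabilization is -2.4Δ_oct = -2.4 × 21700 = -52080 cm⁻¹.
Pairing penalty: 3 pairs vs 1 in the high-spin reference → 2 extra × P = 34320 cm⁻¹.
Overall CFSE = -52080 + 34320 = -17760 cm⁻¹.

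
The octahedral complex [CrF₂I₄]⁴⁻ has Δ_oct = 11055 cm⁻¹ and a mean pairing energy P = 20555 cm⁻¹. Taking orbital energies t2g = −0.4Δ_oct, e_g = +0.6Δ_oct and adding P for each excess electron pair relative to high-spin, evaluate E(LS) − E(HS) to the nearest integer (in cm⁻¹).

Ligand charges: 2×(-1) from F⁻ and 4×(-1) from I⁻ sum to -6; with overall charge -4, Cr is +2.
Cr is in group 6, so Cr²⁺ is d⁴ (6 − 2 = 4).
High-spin d⁴ fills as t2g^3 e_g^1 with CFSE 3(−0.4) + 1(+0.6) = -0.6Δ_oct = -6633 cm⁻¹.
Low-spin: t2g^4 e_g^0, orbital CFSE = -1.6Δ_oct = -17688 cm⁻¹; plus 1 excess pair × P = +20555 cm⁻¹; total 2867 cm⁻¹.
Thus E(LS) − E(HS) = 9500 cm⁻¹.

9500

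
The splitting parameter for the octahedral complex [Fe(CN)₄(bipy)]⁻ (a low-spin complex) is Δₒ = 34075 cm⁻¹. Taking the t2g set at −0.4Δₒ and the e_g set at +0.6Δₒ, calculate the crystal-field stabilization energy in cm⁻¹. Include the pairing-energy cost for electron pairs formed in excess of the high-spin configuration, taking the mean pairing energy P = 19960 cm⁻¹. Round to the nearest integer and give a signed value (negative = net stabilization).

Ligand charges: 4×(-1) from CN⁻ and 1×(+0) from bipy sum to -4; with overall charge -1, Fe is +3.
Fe³⁺: group 8, so d-count = 8 − 3 = 5.
Electron filling gives t2g^5 e_g^0.
Orbital CFSE = 5(-0.4) + 0(0.6) = -2.0Δₒ = -2.0 × 34075 = -68150 cm⁻¹.
High-spin d⁵ would be t2g^3 e_g^2 with 0 pairs; low-spin has 2, so 2 excess pairs cost +2P = +39920 cm⁻¹.
Overall CFSE = -68150 + 39920 = -28230 cm⁻¹.

-28230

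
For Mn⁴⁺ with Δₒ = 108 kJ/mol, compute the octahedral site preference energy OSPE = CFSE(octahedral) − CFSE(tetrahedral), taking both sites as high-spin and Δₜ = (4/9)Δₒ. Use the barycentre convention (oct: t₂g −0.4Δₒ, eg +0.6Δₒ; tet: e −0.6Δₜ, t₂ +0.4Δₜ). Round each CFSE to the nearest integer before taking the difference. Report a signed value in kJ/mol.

-92

Mn is in group 7, so Mn⁴⁺ is d³ (7 − 4 = 3).
Octahedral (high-spin): t₂g³ eg⁰, CFSE = 3(−0.4) + 0(+0.6) = -1.2Δₒ = -1.2 × 108 = -130 kJ/mol.
Tetrahedral: e² t₂¹, CFSE = 2(−0.6) + 1(+0.4) = -0.8Δₜ = -0.8 × (4/9) × 108 = -38 kJ/mol.
OSPE = -130 − (-38) = -92 kJ/mol.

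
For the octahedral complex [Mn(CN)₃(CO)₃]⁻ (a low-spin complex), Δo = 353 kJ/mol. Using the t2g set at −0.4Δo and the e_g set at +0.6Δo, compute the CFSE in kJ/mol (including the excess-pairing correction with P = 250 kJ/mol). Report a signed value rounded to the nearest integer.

-206

Ligand charges: 3×(-1) from CN⁻ and 3×(+0) from CO sum to -3; with overall charge -1, Mn is +2.
Mn is in group 7, so Mn²⁺ is d⁵ (7 − 2 = 5).
The d⁵ electrons fill as t2g^5 e_g^0.
The orbital stabilization is -2.0Δo = -2.0 × 353 = -706 kJ/mol.
High-spin d⁵ would be t2g^3 e_g^2 with 0 pairs; low-spin has 2, so 2 excess pairs cost +2P = +500 kJ/mol.
Combining: -706 + 500 = -206 kJ/mol.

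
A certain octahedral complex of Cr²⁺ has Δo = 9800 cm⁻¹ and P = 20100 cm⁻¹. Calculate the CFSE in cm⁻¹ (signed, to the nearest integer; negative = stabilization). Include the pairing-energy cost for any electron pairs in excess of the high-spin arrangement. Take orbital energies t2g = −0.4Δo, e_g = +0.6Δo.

-5880

Cr is in group 6, so Cr²⁺ is d⁴ (6 − 2 = 4).
Δo < P, so pairing is avoided: the ground state is high-spin.
Configuration: t2g^3 e_g^1.
Orbital CFSE = -0.6Δo = -0.6 × 9800 = -5880 cm⁻¹.
High-spin has no excess pairs, so no pairing correction applies.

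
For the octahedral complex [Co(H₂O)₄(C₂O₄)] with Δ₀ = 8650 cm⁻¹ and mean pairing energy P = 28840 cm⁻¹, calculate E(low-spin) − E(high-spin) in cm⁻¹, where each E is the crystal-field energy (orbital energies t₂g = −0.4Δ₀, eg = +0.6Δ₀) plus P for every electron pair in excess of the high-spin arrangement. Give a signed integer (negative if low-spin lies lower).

Ligand charges: 4×(+0) from H₂O and 1×(-2) from C₂O₄²⁻ sum to -2; with overall charge +0, Co is +2.
Co sits in group 9; removing 2 electrons leaves Co²⁺ with 9 − 2 = 7 d electrons.
High-spin: t₂g⁵ eg², CFSE = -0.8Δ₀ = -6920 cm⁻¹.
Low-spin t₂g⁶ eg¹ gives -1.8Δ₀ = -15570 cm⁻¹, but forming 1 extra pair costs 1P = 28840 cm⁻¹, so E(LS) = -15570 + 28840 = 13270 cm⁻¹.
The difference is 13270 − (-6920) = 20190 cm⁻¹, so high-spin lies lower.

20190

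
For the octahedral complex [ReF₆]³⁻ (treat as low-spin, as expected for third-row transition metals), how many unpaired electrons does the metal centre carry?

Each F⁻ contributes -1; 6 × (-1) = -6. With overall charge -3, Re is in the +3 oxidation state.
Re sits in group 7; removing 3 electrons leaves Re³⁺ with 7 − 3 = 4 d electrons.
Configuration: t₂g⁴ eg⁰, giving 2 unpaired electrons.

2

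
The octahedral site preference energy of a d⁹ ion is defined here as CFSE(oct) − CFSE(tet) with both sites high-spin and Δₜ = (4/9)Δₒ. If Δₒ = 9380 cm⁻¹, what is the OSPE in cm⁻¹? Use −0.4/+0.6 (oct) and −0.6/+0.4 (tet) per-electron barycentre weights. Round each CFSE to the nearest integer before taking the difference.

Octahedral high-spin t2g^6 e_g^3: CFSE = -0.6 × 9380 = -5628 cm⁻¹.
Tetrahedral e^4 t2^5 gives -0.4Δₜ = -0.4 × (4/9) × 9380 = -1668 cm⁻¹.
Subtracting, OSPE = -5628 − (-1668) = -3960 cm⁻¹.

-3960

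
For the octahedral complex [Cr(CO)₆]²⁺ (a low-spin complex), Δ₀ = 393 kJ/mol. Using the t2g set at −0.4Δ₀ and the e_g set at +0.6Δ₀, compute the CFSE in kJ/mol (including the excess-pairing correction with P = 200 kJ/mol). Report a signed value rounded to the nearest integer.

CO is neutral, so the +2 overall charge sits on Cr: oxidation state +2.
Group 6 minus oxidation state +2 gives a d⁴ configuration for Cr²⁺.
The d⁴ electrons fill as t2g^4 e_g^0.
Orbital CFSE = 4(-0.4) + 0(0.6) = -1.6Δ₀ = -1.6 × 393 = -629 kJ/mol.
Relative to high-spin t2g^3 e_g^1 (0 paired), the low-spin configuration has 1 additional pair, contributing +1 × 200 = +200 kJ/mol.
Combining: -629 + 200 = -429 kJ/mol.

-429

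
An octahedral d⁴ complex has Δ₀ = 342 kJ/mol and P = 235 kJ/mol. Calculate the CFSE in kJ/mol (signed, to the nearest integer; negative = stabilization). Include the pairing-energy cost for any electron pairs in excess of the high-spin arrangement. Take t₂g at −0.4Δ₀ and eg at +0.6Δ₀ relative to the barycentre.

-312

Δ₀ > P, so pairing is preferred: the ground state is low-spin.
Configuration: t₂g⁴ eg⁰.
Orbital CFSE = -1.6Δ₀ = -1.6 × 342 = -547 kJ/mol.
Excess pairs vs high-spin: 1 − 0 = 1; pairing cost = +235 kJ/mol.
Net CFSE = -547 + 235 = -312 kJ/mol.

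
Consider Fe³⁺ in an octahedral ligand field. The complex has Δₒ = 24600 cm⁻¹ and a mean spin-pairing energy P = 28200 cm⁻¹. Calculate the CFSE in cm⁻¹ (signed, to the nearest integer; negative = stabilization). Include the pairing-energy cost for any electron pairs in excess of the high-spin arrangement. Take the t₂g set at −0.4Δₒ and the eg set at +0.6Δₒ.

Group 8 minus oxidation state +3 gives a d⁵ configuration for Fe³⁺.
With Δₒ < P the complex is high-spin.
That gives t₂g³ eg².
Orbital CFSE = 0.0Δₒ = 0.0 × 24600 = 0 cm⁻¹.
High-spin has no excess pairs, so no pairing correction applies.

0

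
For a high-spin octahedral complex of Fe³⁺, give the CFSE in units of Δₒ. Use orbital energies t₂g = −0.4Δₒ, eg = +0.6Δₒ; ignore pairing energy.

Group 8 minus oxidation state +3 gives a d⁵ configuration for Fe³⁺.
Configuration: t₂g³ eg².
CFSE = 3(-0.4Δₒ) + 2(0.6Δₒ) = -1.2Δₒ + 1.2Δₒ = 0.0Δₒ.

0.0 Δₒ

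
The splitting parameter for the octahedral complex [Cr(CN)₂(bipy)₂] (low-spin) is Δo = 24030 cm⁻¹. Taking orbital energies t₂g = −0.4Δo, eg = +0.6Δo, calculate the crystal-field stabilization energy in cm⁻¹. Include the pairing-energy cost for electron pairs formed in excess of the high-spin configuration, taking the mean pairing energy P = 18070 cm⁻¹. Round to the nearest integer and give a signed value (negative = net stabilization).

Ligand charges: 2×(-1) from CN⁻ and 2×(+0) from bipy sum to -2; with overall charge +0, Cr is +2.
Cr sits in group 6; removing 2 electrons leaves Cr²⁺ with 6 − 2 = 4 d electrons.
Electron filling gives t₂g⁴ eg⁰.
CFSE(orbital) = 4×(-0.4Δo) + 0×(0.6Δo) = -1.6Δo; with Δo = 24030 cm⁻¹ that is -38448 cm⁻¹.
Pairing penalty: 1 pair vs 0 in the high-spin reference → 1 extra × P = 18070 cm⁻¹.
Overall CFSE = -38448 + 18070 = -20378 cm⁻¹.

-20378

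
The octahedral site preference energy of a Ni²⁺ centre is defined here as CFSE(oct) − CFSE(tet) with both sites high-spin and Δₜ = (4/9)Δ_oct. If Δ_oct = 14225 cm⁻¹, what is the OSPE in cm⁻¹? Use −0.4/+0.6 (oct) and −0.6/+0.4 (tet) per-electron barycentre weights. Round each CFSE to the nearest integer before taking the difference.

-12012

Group 10 minus oxidation state +2 gives a d⁸ configuration for Ni²⁺.
Octahedral (high-spin): t₂g⁶ eg², CFSE = 6(−0.4) + 2(+0.6) = -1.2Δ_oct = -1.2 × 14225 = -17070 cm⁻¹.
Tetrahedral e⁴ t₂⁴ gives -0.8Δₜ = -0.8 × (4/9) × 14225 = -5058 cm⁻¹.
Subtracting, OSPE = -17070 − (-5058) = -12012 cm⁻¹.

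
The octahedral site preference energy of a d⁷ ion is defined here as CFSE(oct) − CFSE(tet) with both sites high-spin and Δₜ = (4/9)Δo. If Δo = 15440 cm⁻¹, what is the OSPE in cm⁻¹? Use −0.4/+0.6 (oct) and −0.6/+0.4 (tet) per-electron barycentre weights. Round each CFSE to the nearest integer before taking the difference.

-4117

Octahedral high-spin t2g^5 e_g^2: CFSE = -0.8 × 15440 = -12352 cm⁻¹.
Tetrahedral e^4 t2^3 gives -1.2Δₜ = -1.2 × (4/9) × 15440 = -8235 cm⁻¹.
OSPE = -12352 − (-8235) = -4117 cm⁻¹.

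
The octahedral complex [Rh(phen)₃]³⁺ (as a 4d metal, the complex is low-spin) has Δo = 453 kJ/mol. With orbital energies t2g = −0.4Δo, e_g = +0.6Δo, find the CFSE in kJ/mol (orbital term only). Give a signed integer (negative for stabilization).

-1087

phen is neutral, so the +3 overall charge sits on Rh: oxidation state +3.
Group 9 minus oxidation state +3 gives a d⁶ configuration for Rh³⁺.
Configuration: t2g^6 e_g^0.
CFSE(orbital) = 6×(-0.4Δo) + 0×(0.6Δo) = -2.4Δo; with Δo = 453 kJ/mol that is -1087 kJ/mol.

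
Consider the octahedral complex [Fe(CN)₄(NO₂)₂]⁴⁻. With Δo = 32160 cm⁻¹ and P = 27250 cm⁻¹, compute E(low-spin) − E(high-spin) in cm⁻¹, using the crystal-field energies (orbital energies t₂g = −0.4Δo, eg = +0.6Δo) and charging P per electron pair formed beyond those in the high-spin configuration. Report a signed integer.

-9820

Ligand charges: 4×(-1) from CN⁻ and 2×(-1) from NO₂⁻ sum to -6; with overall charge -4, Fe is +2.
Group 8 minus oxidation state +2 gives a d⁶ configuration for Fe²⁺.
High-spin d⁶ fills as t₂g⁴ eg² with CFSE 4(−0.4) + 2(+0.6) = -0.4Δo = -12864 cm⁻¹.
For low-spin the configuration is t₂g⁶ eg⁰: orbital energy -2.4 × 32160 = -77184 cm⁻¹, and 2 additional pairs relative to high-spin add 54500 cm⁻¹, giving -22684 cm⁻¹.
E(LS) − E(HS) = -22684 − (-12864) = -9820 cm⁻¹.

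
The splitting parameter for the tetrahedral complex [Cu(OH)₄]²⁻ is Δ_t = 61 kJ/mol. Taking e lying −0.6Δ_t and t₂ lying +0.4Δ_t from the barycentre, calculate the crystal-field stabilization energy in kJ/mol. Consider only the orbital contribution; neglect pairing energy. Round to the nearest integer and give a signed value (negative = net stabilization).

-24

Each OH⁻ contributes -1; 4 × (-1) = -4. With overall charge -2, Cu is in the +2 oxidation state.
Cu sits in group 11; removing 2 electrons leaves Cu²⁺ with 11 − 2 = 9 d electrons.
Tetrahedral fields are weak (Δₜ ≈ 4/9 Δₒ), so electrons fill high-spin.
Configuration: e⁴ t₂⁵.
Orbital CFSE = 4(-0.6) + 5(0.4) = -0.4Δ_t = -0.4 × 61 = -24 kJ/mol.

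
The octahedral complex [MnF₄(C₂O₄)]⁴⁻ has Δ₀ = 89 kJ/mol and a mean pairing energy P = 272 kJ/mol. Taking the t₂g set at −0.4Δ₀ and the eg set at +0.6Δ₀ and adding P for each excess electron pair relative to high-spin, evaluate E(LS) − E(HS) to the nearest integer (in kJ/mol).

366

Ligand charges: 4×(-1) from F⁻ and 1×(-2) from C₂O₄²⁻ sum to -6; with overall charge -4, Mn is +2.
Mn²⁺: group 7, so d-count = 7 − 2 = 5.
High-spin: t₂g³ eg², CFSE = 0.0Δ₀ = 0 kJ/mol.
Low-spin t₂g⁵ eg⁰ gives -2.0Δ₀ = -178 kJ/mol, but forming 2 extra pairs costs 2P = 544 kJ/mol, so E(LS) = -178 + 544 = 366 kJ/mol.
Thus E(LS) − E(HS) = 366 kJ/mol.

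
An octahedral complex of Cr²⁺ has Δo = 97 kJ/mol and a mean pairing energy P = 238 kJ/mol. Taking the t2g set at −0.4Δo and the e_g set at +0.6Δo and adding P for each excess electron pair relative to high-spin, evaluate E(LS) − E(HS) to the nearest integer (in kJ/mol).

Cr is in group 6, so Cr²⁺ is d⁴ (6 − 2 = 4).
In the high-spin limit (t2g^3 e_g^1) the orbital term is -0.6Δo = -58 kJ/mol, with no excess pairing.
Low-spin t2g^4 e_g^0 gives -1.6Δo = -155 kJ/mol, but forming 1 extra pair costs 1P = 238 kJ/mol, so E(LS) = -155 + 238 = 83 kJ/mol.
Thus E(LS) − E(HS) = 141 kJ/mol.

141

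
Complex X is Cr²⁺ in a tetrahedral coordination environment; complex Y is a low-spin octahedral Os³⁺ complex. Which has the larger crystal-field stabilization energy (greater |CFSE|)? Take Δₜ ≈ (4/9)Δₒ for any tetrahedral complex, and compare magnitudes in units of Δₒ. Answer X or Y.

Y

X: Cr sits in group 6; removing 2 electrons leaves Cr²⁺ with 6 − 2 = 4 d electrons; Tetrahedral splitting is small, so the complex is high-spin; e^2 t2^2, CFSE = -0.4Δₜ ≈ -0.18Δₒ.
Y: Group 8 minus oxidation state +3 gives a d⁵ configuration for Os³⁺; t₂g⁵ eg⁰, CFSE = -2.0Δₒ.
So Y has the larger |CFSE|.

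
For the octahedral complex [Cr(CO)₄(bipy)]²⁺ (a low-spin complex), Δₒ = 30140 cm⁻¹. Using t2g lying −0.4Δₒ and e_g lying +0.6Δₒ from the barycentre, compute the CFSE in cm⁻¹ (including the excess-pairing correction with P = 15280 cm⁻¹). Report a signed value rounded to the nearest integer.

Ligand charges: 4×(+0) from CO and 1×(+0) from bipy sum to +0; with overall charge +2, Cr is +2.
Cr is in group 6, so Cr²⁺ is d⁴ (6 − 2 = 4).
Electron filling gives t2g^4 e_g^0.
The orbital stabilization is -1.6Δₒ = -1.6 × 30140 = -48224 cm⁻¹.
High-spin d⁴ would be t2g^3 e_g^1 with 0 pairs; low-spin has 1, so 1 excess pair costs +1P = +15280 cm⁻¹.
Combining: -48224 + 15280 = -32944 cm⁻¹.

-32944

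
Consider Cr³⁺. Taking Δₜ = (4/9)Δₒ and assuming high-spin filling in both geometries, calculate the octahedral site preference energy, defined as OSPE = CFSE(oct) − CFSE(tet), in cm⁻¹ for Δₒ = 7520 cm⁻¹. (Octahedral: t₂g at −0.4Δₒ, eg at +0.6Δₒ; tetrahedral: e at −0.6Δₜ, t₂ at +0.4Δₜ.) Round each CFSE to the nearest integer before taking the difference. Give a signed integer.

-6350

Group 6 minus oxidation state +3 gives a d³ configuration for Cr³⁺.
Octahedral high-spin t₂g³ eg⁰: CFSE = -1.2 × 7520 = -9024 cm⁻¹.
In a tetrahedral site the filling is e² t₂¹: CFSE(tet) = -0.8Δₜ = -0.8 × (4/9)(7520) = -2674 cm⁻¹.
OSPE = CFSE(oct) − CFSE(tet) = -9024 − (-2674) = -6350 cm⁻¹.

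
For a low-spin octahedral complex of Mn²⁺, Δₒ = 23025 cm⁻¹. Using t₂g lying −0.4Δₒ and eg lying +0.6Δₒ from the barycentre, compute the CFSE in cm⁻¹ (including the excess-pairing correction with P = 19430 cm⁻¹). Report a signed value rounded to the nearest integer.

-7190

Mn sits in group 7; removing 2 electrons leaves Mn²⁺ with 7 − 2 = 5 d electrons.
Electron filling gives t₂g⁵ eg⁰.
CFSE(orbital) = 5×(-0.4Δₒ) + 0×(0.6Δₒ) = -2.0Δₒ; with Δₒ = 23025 cm⁻¹ that is -46050 cm⁻¹.
Pairing penalty: 2 pairs vs 0 in the high-spin reference → 2 extra × P = 38860 cm⁻¹.
Net CFSE = -46050 + 38860 = -7190 cm⁻¹.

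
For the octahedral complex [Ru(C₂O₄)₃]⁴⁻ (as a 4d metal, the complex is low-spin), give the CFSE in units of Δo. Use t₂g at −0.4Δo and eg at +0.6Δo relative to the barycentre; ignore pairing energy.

-2.4 Δo

Each C₂O₄²⁻ contributes -2; 3 × (-2) = -6. With overall charge -4, Ru is in the +2 oxidation state.
Group 8 minus oxidation state +2 gives a d⁶ configuration for Ru²⁺.
Configuration: t₂g⁶ eg⁰.
CFSE = 6(-0.4Δo) + 0(0.6Δo) = -2.4Δo + 0.0Δo = -2.4Δo.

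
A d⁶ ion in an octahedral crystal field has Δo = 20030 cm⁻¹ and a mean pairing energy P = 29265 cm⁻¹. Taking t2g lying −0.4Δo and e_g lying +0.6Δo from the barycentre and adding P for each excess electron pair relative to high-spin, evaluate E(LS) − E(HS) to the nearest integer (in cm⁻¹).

18470

In the high-spin limit (t2g^4 e_g^2) the orbital term is -0.4Δo = -8012 cm⁻¹, with no excess pairing.
For low-spin the configuration is t2g^6 e_g^0: orbital energy -2.4 × 20030 = -48072 cm⁻¹, and 2 additional pairs relative to high-spin add 58530 cm⁻¹, giving 10458 cm⁻¹.
Thus E(LS) − E(HS) = 18470 cm⁻¹.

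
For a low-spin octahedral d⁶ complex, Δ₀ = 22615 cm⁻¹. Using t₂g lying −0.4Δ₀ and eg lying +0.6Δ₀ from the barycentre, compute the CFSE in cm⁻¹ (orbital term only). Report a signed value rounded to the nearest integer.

The d⁶ electrons fill as t₂g⁶ eg⁰.
Orbital CFSE = 6(-0.4) + 0(0.6) = -2.4Δ₀ = -2.4 × 22615 = -54276 cm⁻¹.

-54276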